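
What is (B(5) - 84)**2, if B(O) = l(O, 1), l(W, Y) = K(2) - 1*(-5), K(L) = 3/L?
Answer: 24025/4 ≈ 6006.3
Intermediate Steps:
l(W, Y) = 13/2 (l(W, Y) = 3/2 - 1*(-5) = 3*(1/2) + 5 = 3/2 + 5 = 13/2)
B(O) = 13/2
(B(5) - 84)**2 = (13/2 - 84)**2 = (-155/2)**2 = 24025/4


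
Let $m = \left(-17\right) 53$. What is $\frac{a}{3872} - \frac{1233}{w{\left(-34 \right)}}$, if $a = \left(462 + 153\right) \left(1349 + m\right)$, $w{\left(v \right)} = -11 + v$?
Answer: $\frac{59627}{605} \approx 98.557$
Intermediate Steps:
$m = -901$
$a = 275520$ ($a = \left(462 + 153\right) \left(1349 - 901\right) = 615 \cdot 448 = 275520$)
$\frac{a}{3872} - \frac{1233}{w{\left(-34 \right)}} = \frac{275520}{3872} - \frac{1233}{-11 - 34} = 275520 \cdot \frac{1}{3872} - \frac{1233}{-45} = \frac{8610}{121} - - \frac{137}{5} = \frac{8610}{121} + \frac{137}{5} = \frac{59627}{605}$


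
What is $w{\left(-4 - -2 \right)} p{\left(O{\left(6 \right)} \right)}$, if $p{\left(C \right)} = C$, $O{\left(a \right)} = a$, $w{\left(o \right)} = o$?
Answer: $-12$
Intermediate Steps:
$w{\left(-4 - -2 \right)} p{\left(O{\left(6 \right)} \right)} = \left(-4 - -2\right) 6 = \left(-4 + 2\right) 6 = \left(-2\right) 6 = -12$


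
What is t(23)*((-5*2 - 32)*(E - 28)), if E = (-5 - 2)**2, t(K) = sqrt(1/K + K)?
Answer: -882*sqrt(12190)/23 ≈ -4233.9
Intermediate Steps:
t(K) = sqrt(K + 1/K)
E = 49 (E = (-7)**2 = 49)
t(23)*((-5*2 - 32)*(E - 28)) = sqrt(23 + 1/23)*((-5*2 - 32)*(49 - 28)) = sqrt(23 + 1/23)*((-10 - 32)*21) = sqrt(530/23)*(-42*21) = (sqrt(12190)/23)*(-882) = -882*sqrt(12190)/23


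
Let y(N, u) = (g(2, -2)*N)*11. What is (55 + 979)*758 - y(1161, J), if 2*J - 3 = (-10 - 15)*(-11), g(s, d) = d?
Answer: 809314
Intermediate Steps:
J = 139 (J = 3/2 + ((-10 - 15)*(-11))/2 = 3/2 + (-25*(-11))/2 = 3/2 + (1/2)*275 = 3/2 + 275/2 = 139)
y(N, u) = -22*N (y(N, u) = -2*N*11 = -22*N)
(55 + 979)*758 - y(1161, J) = (55 + 979)*758 - (-22)*1161 = 1034*758 - 1*(-25542) = 783772 + 25542 = 809314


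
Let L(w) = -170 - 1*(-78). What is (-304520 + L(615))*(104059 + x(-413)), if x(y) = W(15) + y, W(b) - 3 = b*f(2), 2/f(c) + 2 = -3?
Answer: -31570901516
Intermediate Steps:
L(w) = -92 (L(w) = -170 + 78 = -92)
f(c) = -2/5 (f(c) = 2/(-2 - 3) = 2/(-5) = 2*(-1/5) = -2/5)
W(b) = 3 - 2*b/5 (W(b) = 3 + b*(-2/5) = 3 - 2*b/5)
x(y) = -3 + y (x(y) = (3 - 2/5*15) + y = (3 - 6) + y = -3 + y)
(-304520 + L(615))*(104059 + x(-413)) = (-304520 - 92)*(104059 + (-3 - 413)) = -304612*(104059 - 416) = -304612*103643 = -31570901516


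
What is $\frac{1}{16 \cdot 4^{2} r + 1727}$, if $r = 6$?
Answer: $\frac{1}{3263} \approx 0.00030647$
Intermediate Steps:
$\frac{1}{16 \cdot 4^{2} r + 1727} = \frac{1}{16 \cdot 4^{2} \cdot 6 + 1727} = \frac{1}{16 \cdot 16 \cdot 6 + 1727} = \frac{1}{256 \cdot 6 + 1727} = \frac{1}{1536 + 1727} = \frac{1}{3263}$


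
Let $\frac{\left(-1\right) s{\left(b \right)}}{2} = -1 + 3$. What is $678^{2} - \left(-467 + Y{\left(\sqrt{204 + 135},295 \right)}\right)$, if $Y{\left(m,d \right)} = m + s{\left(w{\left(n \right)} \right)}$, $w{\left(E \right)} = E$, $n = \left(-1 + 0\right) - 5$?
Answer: $460155 - \sqrt{339} \approx 4.6014 \cdot 10^{5}$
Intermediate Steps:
$n = -6$ ($n = -1 - 5 = -6$)
$s{\left(b \right)} = -4$ ($s{\left(b \right)} = - 2 \left(-1 + 3\right) = \left(-2\right) 2 = -4$)
$Y{\left(m,d \right)} = -4 + m$ ($Y{\left(m,d \right)} = m - 4 = -4 + m$)
$678^{2} - \left(-467 + Y{\left(\sqrt{204 + 135},295 \right)}\right) = 678^{2} + \left(467 - \left(-4 + \sqrt{204 + 135}\right)\right) = 459684 + \left(467 - \left(-4 + \sqrt{339}\right)\right) = 459684 + \left(467 + \left(4 - \sqrt{339}\right)\right) = 459684 + \left(471 - \sqrt{339}\right) = 460155 - \sqrt{339}$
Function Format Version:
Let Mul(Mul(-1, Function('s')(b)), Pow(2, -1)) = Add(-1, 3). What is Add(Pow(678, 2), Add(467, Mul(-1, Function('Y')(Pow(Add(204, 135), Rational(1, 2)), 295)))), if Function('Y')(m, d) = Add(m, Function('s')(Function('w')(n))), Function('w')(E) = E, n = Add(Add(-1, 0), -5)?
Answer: Add(460155, Mul(-1, Pow(339, Rational(1, 2)))) ≈ 4.6014e+5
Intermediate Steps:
n = -6 (n = Add(-1, -5) = -6)
Function('s')(b) = -4 (Function('s')(b) = Mul(-2, Add(-1, 3)) = Mul(-2, 2) = -4)
Function('Y')(m, d) = Add(-4, m) (Function('Y')(m, d) = Add(m, -4) = Add(-4, m))
Add(Pow(678, 2), Add(467, Mul(-1, Function('Y')(Pow(Add(204, 135), Rational(1, 2)), 295)))) = Add(Pow(678, 2), Add(467, Mul(-1, Add(-4, Pow(Add(204, 135), Rational(1, 2)))))) = Add(459684, Add(467, Mul(-1, Add(-4, Pow(339, Rational(1, 2)))))) = Add(459684, Add(467, Add(4, Mul(-1, Pow(339, Rational(1, 2)))))) = Add(459684, Add(471, Mul(-1, Pow(339, Rational(1, 2))))) = Add(460155, Mul(-1, Pow(339, Rational(1, 2))))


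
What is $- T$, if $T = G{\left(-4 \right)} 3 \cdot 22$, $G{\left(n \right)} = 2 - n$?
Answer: $-396$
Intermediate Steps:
$T = 396$ ($T = \left(2 - -4\right) 3 \cdot 22 = \left(2 + 4\right) 3 \cdot 22 = 6 \cdot 3 \cdot 22 = 18 \cdot 22 = 396$)
$- T = \left(-1\right) 396 = -396$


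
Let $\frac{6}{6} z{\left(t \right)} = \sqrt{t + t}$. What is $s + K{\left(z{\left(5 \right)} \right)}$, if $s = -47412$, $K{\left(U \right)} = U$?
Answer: $-47412 + \sqrt{10} \approx -47409.0$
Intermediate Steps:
$z{\left(t \right)} = \sqrt{2} \sqrt{t}$ ($z{\left(t \right)} = \sqrt{t + t} = \sqrt{2 t} = \sqrt{2} \sqrt{t}$)
$s + K{\left(z{\left(5 \right)} \right)} = -47412 + \sqrt{2} \sqrt{5} = -47412 + \sqrt{10}$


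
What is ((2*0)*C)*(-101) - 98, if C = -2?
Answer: -98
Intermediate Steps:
((2*0)*C)*(-101) - 98 = ((2*0)*(-2))*(-101) - 98 = (0*(-2))*(-101) - 98 = 0*(-101) - 98 = 0 - 98 = -98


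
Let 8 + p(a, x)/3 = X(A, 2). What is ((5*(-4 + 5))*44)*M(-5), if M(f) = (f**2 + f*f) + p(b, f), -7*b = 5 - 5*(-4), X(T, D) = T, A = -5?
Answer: 2420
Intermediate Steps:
b = -25/7 (b = -(5 - 5*(-4))/7 = -(5 + 20)/7 = -1/7*25 = -25/7 ≈ -3.5714)
p(a, x) = -39 (p(a, x) = -24 + 3*(-5) = -24 - 15 = -39)
M(f) = -39 + 2*f**2 (M(f) = (f**2 + f*f) - 39 = (f**2 + f**2) - 39 = 2*f**2 - 39 = -39 + 2*f**2)
((5*(-4 + 5))*44)*M(-5) = ((5*(-4 + 5))*44)*(-39 + 2*(-5)**2) = ((5*1)*44)*(-39 + 2*25) = (5*44)*(-39 + 50) = 220*11 = 2420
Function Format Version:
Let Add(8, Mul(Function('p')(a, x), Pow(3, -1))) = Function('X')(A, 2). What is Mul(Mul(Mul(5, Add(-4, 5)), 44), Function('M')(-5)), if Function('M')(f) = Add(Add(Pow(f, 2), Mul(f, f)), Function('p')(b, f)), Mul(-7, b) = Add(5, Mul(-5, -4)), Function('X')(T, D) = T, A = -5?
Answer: 2420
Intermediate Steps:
b = Rational(-25, 7) (b = Mul(Rational(-1, 7), Add(5, Mul(-5, -4))) = Mul(Rational(-1, 7), Add(5, 20)) = Mul(Rational(-1, 7), 25) = Rational(-25, 7) ≈ -3.5714)
Function('p')(a, x) = -39 (Function('p')(a, x) = Add(-24, Mul(3, -5)) = Add(-24, -15) = -39)
Function('M')(f) = Add(-39, Mul(2, Pow(f, 2))) (Function('M')(f) = Add(Add(Pow(f, 2), Mul(f, f)), -39) = Add(Add(Pow(f, 2), Pow(f, 2)), -39) = Add(Mul(2, Pow(f, 2)), -39) = Add(-39, Mul(2, Pow(f, 2))))
Mul(Mul(Mul(5, Add(-4, 5)), 44), Function('M')(-5)) = Mul(Mul(Mul(5, Add(-4, 5)), 44), Add(-39, Mul(2, Pow(-5, 2)))) = Mul(Mul(Mul(5, 1), 44), Add(-39, Mul(2, 25))) = Mul(Mul(5, 44), Add(-39, 50)) = Mul(220, 11) = 2420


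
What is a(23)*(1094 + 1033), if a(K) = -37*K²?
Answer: -41631771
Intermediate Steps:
a(23)*(1094 + 1033) = (-37*23²)*(1094 + 1033) = -37*529*2127 = -19573*2127 = -41631771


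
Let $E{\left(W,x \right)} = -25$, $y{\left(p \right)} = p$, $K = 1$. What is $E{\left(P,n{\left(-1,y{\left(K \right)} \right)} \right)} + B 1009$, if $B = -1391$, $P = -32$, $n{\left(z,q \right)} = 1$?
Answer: $-1403544$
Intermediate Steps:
$E{\left(P,n{\left(-1,y{\left(K \right)} \right)} \right)} + B 1009 = -25 - 1403519 = -1403544$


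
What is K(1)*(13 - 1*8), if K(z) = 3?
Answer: 15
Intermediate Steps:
K(1)*(13 - 1*8) = 3*(13 - 1*8) = 3*(13 - 8) = 3*5 = 15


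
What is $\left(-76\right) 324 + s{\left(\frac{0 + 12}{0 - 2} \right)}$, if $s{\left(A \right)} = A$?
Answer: $-24630$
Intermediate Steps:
$\left(-76\right) 324 + s{\left(\frac{0 + 12}{0 - 2} \right)} = \left(-76\right) 324 + \frac{0 + 12}{0 - 2} = -24624 + \frac{12}{-2} = -24624 + 12 \left(- \frac{1}{2}\right) = -24624 - 6 = -24630$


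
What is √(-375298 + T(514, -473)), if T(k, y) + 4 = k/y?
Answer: 2*I*√20991546070/473 ≈ 612.62*I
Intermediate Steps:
T(k, y) = -4 + k/y
√(-375298 + T(514, -473)) = √(-375298 + (-4 + 514/(-473))) = √(-375298 + (-4 + 514*(-1/473))) = √(-375298 + (-4 - 514/473)) = √(-375298 - 2406/473) = √(-177518360/473) = 2*I*√20991546070/473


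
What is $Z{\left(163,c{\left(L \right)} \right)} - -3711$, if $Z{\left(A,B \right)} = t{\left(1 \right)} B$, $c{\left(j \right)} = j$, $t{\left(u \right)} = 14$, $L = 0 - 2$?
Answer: $3683$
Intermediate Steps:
$L = -2$
$Z{\left(A,B \right)} = 14 B$
$Z{\left(163,c{\left(L \right)} \right)} - -3711 = 14 \left(-2\right) - -3711 = -28 + 3711 = 3683$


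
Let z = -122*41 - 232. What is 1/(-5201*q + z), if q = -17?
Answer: 1/83183 ≈ 1.2022e-5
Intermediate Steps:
z = -5234 (z = -5002 - 232 = -5234)
1/(-5201*q + z) = 1/(-5201*(-17) - 5234) = 1/(88417 - 5234) = 1/83183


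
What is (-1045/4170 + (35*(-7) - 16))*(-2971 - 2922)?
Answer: 1283984519/834 ≈ 1.5396e+6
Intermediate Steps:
(-1045/4170 + (35*(-7) - 16))*(-2971 - 2922) = (-1045*1/4170 + (-245 - 16))*(-5893) = (-209/834 - 261)*(-5893) = -217883/834*(-5893) = 1283984519/834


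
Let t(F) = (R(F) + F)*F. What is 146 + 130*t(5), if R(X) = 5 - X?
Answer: 3396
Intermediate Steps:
t(F) = 5*F (t(F) = ((5 - F) + F)*F = 5*F)
146 + 130*t(5) = 146 + 130*(5*5) = 146 + 130*25 = 146 + 3250 = 3396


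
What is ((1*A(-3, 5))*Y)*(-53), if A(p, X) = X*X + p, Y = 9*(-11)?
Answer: 115434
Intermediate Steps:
Y = -99
A(p, X) = p + X**2 (A(p, X) = X**2 + p = p + X**2)
((1*A(-3, 5))*Y)*(-53) = ((1*(-3 + 5**2))*(-99))*(-53) = ((1*(-3 + 25))*(-99))*(-53) = ((1*22)*(-99))*(-53) = (22*(-99))*(-53) = -2178*(-53) = 115434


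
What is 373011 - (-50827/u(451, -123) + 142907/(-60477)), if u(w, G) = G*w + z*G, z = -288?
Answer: 150758962314689/404167791 ≈ 3.7301e+5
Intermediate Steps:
u(w, G) = -288*G + G*w (u(w, G) = G*w - 288*G = -288*G + G*w)
373011 - (-50827/u(451, -123) + 142907/(-60477)) = 373011 - (-50827*(-1/(123*(-288 + 451))) + 142907/(-60477)) = 373011 - (-50827/((-123*163)) + 142907*(-1/60477)) = 373011 - (-50827/(-20049) - 142907/60477) = 373011 - (-50827*(-1/20049) - 142907/60477) = 373011 - (50827/20049 - 142907/60477) = 373011 - 1*69574012/404167791 = 373011 - 69574012/404167791 = 150758962314689/404167791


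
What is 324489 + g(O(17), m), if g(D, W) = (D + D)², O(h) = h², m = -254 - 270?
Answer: 658573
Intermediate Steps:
m = -524
g(D, W) = 4*D² (g(D, W) = (2*D)² = 4*D²)
324489 + g(O(17), m) = 324489 + 4*(17²)² = 324489 + 4*289² = 324489 + 4*83521 = 324489 + 334084 = 658573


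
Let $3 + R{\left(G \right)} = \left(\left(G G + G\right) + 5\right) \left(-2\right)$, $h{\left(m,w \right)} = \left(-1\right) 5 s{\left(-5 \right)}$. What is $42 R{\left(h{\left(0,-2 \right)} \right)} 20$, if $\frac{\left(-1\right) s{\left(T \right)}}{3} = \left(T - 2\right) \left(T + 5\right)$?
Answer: $-10920$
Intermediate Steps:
$s{\left(T \right)} = - 3 \left(-2 + T\right) \left(5 + T\right)$ ($s{\left(T \right)} = - 3 \left(T - 2\right) \left(T + 5\right) = - 3 \left(-2 + T\right) \left(5 + T\right)$)
$h{\left(m,w \right)} = 0$ ($h{\left(m,w \right)} = \left(-1\right) 5 \left(30 - -45 - 3 \left(-5\right)^{2}\right) = - 5 \left(30 + 45 - 75\right) = \left(-5\right) 0 = 0$)
$R{\left(G \right)} = -13 - 2 G - 2 G^{2}$ ($R{\left(G \right)} = -3 + \left(\left(G G + G\right) + 5\right) \left(-2\right) = -3 + \left(\left(G^{2} + G\right) + 5\right) \left(-2\right) = -3 + \left(\left(G + G^{2}\right) + 5\right) \left(-2\right) = -3 + \left(5 + G + G^{2}\right) \left(-2\right) = -3 - \left(10 + 2 G + 2 G^{2}\right) = -13 - 2 G - 2 G^{2}$)
$42 R{\left(h{\left(0,-2 \right)} \right)} 20 = 42 \left(-13 - 0 - 2 \cdot 0^{2}\right) 20 = 42 \left(-13 + 0 - 0\right) 20 = 42 \left(-13 + 0 + 0\right) 20 = 42 \left(-13\right) 20 = \left(-546\right) 20 = -10920$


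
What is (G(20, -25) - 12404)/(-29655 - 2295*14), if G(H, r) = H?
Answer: 1376/6865 ≈ 0.20044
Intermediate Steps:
(G(20, -25) - 12404)/(-29655 - 2295*14) = (20 - 12404)/(-29655 - 2295*14) = -12384/(-29655 - 32130) = -12384/(-61785) = -12384*(-1/61785) = 1376/6865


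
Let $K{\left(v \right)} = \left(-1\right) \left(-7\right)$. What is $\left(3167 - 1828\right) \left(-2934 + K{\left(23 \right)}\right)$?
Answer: $-3919253$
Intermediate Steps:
$K{\left(v \right)} = 7$
$\left(3167 - 1828\right) \left(-2934 + K{\left(23 \right)}\right) = \left(3167 - 1828\right) \left(-2934 + 7\right) = 1339 \left(-2927\right) = -3919253$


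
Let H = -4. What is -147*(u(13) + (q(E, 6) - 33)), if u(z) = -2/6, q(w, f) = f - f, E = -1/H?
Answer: 4900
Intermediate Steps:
E = 1/4 (E = -1/(-4) = -1*(-1/4) = 1/4 ≈ 0.25000)
q(w, f) = 0
u(z) = -1/3 (u(z) = -2*1/6 = -1/3)
-147*(u(13) + (q(E, 6) - 33)) = -147*(-1/3 + (0 - 33)) = -147*(-1/3 - 33) = -147*(-100/3) = 4900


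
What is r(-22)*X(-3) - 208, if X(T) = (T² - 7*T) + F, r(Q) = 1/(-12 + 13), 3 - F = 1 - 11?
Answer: -165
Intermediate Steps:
F = 13 (F = 3 - (1 - 11) = 3 - 1*(-10) = 3 + 10 = 13)
r(Q) = 1 (r(Q) = 1/1 = 1)
X(T) = 13 + T² - 7*T (X(T) = (T² - 7*T) + 13 = 13 + T² - 7*T)
r(-22)*X(-3) - 208 = 1*(13 + (-3)² - 7*(-3)) - 208 = 1*(13 + 9 + 21) - 208 = 1*43 - 208 = 43 - 208 = -165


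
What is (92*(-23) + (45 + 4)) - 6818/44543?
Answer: -92077199/44543 ≈ -2067.2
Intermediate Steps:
(92*(-23) + (45 + 4)) - 6818/44543 = (-2116 + 49) - 6818*1/44543 = -2067 - 6818/44543 = -92077199/44543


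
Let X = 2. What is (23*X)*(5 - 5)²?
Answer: 0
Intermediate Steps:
(23*X)*(5 - 5)² = (23*2)*(5 - 5)² = 46*0² = 46*0 = 0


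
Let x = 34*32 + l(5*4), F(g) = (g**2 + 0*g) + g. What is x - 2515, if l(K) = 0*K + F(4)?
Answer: -1407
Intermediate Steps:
F(g) = g + g**2 (F(g) = (g**2 + 0) + g = g**2 + g = g + g**2)
l(K) = 20 (l(K) = 0*K + 4*(1 + 4) = 0 + 4*5 = 0 + 20 = 20)
x = 1108 (x = 34*32 + 20 = 1088 + 20 = 1108)
x - 2515 = 1108 - 2515 = -1407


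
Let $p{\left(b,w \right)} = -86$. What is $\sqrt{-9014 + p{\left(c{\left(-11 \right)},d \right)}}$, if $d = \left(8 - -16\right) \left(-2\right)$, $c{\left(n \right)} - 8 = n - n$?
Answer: $10 i \sqrt{91} \approx 95.394 i$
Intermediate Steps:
$c{\left(n \right)} = 8$ ($c{\left(n \right)} = 8 + \left(n - n\right) = 8 + 0 = 8$)
$d = -48$ ($d = \left(8 + 16\right) \left(-2\right) = 24 \left(-2\right) = -48$)
$\sqrt{-9014 + p{\left(c{\left(-11 \right)},d \right)}} = \sqrt{-9014 - 86} = \sqrt{-9100} = 10 i \sqrt{91}$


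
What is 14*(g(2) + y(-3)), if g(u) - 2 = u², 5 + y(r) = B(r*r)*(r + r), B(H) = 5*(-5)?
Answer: 2114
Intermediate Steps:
B(H) = -25
y(r) = -5 - 50*r (y(r) = -5 - 25*(r + r) = -5 - 50*r)
g(u) = 2 + u²
14*(g(2) + y(-3)) = 14*((2 + 2²) + (-5 - 50*(-3))) = 14*((2 + 4) + (-5 + 150)) = 14*(6 + 145) = 14*151 = 2114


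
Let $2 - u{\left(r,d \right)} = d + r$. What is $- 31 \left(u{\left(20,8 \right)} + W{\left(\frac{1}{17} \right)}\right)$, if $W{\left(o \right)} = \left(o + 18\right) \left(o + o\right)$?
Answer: $\frac{213900}{289} \approx 740.14$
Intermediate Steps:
$u{\left(r,d \right)} = 2 - d - r$ ($u{\left(r,d \right)} = 2 - \left(d + r\right) = 2 - d - r$)
$W{\left(o \right)} = 2 o \left(18 + o\right)$ ($W{\left(o \right)} = \left(18 + o\right) 2 o = 2 o \left(18 + o\right)$)
$- 31 \left(u{\left(20,8 \right)} + W{\left(\frac{1}{17} \right)}\right) = - 31 \left(\left(2 - 8 - 20\right) + \frac{2 \left(18 + \frac{1}{17}\right)}{17}\right) = - 31 \left(\left(2 - 8 - 20\right) + 2 \cdot \frac{1}{17} \left(18 + \frac{1}{17}\right)\right) = - 31 \left(-26 + 2 \cdot \frac{1}{17} \cdot \frac{307}{17}\right) = - 31 \left(-26 + \frac{614}{289}\right) = \left(-31\right) \left(- \frac{6900}{289}\right) = \frac{213900}{289}$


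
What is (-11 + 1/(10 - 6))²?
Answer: 1849/16 ≈ 115.56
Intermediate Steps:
(-11 + 1/(10 - 6))² = (-11 + 1/4)² = (-11 + ¼)² = (-43/4)² = 1849/16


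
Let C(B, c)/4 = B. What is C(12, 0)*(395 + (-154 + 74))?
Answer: 15120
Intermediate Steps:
C(B, c) = 4*B
C(12, 0)*(395 + (-154 + 74)) = (4*12)*(395 + (-154 + 74)) = 48*(395 - 80) = 48*315 = 15120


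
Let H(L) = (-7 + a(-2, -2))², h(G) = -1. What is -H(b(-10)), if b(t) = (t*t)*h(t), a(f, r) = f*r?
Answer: -9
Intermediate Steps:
b(t) = -t² (b(t) = (t*t)*(-1) = t²*(-1) = -t²)
H(L) = 9 (H(L) = (-7 - 2*(-2))² = (-7 + 4)² = (-3)² = 9)
-H(b(-10)) = -1*9 = -9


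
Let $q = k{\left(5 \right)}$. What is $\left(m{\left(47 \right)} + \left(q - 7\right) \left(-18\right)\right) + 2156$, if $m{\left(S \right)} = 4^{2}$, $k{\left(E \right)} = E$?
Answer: $2208$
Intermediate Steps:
$q = 5$
$m{\left(S \right)} = 16$
$\left(m{\left(47 \right)} + \left(q - 7\right) \left(-18\right)\right) + 2156 = \left(16 + \left(5 - 7\right) \left(-18\right)\right) + 2156 = \left(16 - -36\right) + 2156 = \left(16 + 36\right) + 2156 = 52 + 2156 = 2208$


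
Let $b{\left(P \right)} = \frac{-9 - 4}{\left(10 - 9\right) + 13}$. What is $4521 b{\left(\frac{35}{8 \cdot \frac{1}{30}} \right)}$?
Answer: $- \frac{58773}{14} \approx -4198.1$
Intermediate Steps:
$b{\left(P \right)} = - \frac{13}{14}$ ($b{\left(P \right)} = - \frac{13}{1 + 13} = - \frac{13}{14}$)
$4521 b{\left(\frac{35}{8 \cdot \frac{1}{30}} \right)} = 4521 \left(- \frac{13}{14}\right) = - \frac{58773}{14}$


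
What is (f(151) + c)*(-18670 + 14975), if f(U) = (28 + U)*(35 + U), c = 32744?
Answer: -244010410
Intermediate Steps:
(f(151) + c)*(-18670 + 14975) = ((980 + 151**2 + 63*151) + 32744)*(-18670 + 14975) = ((980 + 22801 + 9513) + 32744)*(-3695) = (33294 + 32744)*(-3695) = 66038*(-3695) = -244010410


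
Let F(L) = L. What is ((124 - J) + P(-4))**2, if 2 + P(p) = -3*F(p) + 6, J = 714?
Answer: 329476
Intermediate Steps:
P(p) = 4 - 3*p (P(p) = -2 + (-3*p + 6) = -2 + (6 - 3*p) = 4 - 3*p)
((124 - J) + P(-4))**2 = ((124 - 1*714) + (4 - 3*(-4)))**2 = ((124 - 714) + (4 + 12))**2 = (-590 + 16)**2 = (-574)**2 = 329476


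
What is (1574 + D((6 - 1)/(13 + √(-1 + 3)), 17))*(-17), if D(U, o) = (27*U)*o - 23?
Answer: -4910484/167 + 39015*√2/167 ≈ -29074.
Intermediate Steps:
D(U, o) = -23 + 27*U*o (D(U, o) = 27*U*o - 23 = -23 + 27*U*o)
(1574 + D((6 - 1)/(13 + √(-1 + 3)), 17))*(-17) = (1574 + (-23 + 27*((6 - 1)/(13 + √(-1 + 3)))*17))*(-17) = (1574 + (-23 + 27*(5/(13 + √2))*17))*(-17) = (1574 + (-23 + 2295/(13 + √2)))*(-17) = (1551 + 2295/(13 + √2))*(-17) = -26367 - 39015/(13 + √2)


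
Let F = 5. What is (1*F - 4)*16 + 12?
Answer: 28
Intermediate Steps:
(1*F - 4)*16 + 12 = (1*5 - 4)*16 + 12 = (5 - 4)*16 + 12 = 1*16 + 12 = 16 + 12 = 28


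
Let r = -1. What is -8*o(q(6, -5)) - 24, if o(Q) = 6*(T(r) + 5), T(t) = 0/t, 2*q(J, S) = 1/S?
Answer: -264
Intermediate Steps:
q(J, S) = 1/(2*S)
T(t) = 0
o(Q) = 30 (o(Q) = 6*(0 + 5) = 6*5 = 30)
-8*o(q(6, -5)) - 24 = -8*30 - 24 = -240 - 24 = -264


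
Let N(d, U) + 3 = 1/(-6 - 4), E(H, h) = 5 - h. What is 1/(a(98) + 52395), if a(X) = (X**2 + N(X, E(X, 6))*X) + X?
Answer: 5/308966 ≈ 1.6183e-5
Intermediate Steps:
N(d, U) = -31/10 (N(d, U) = -3 + 1/(-6 - 4) = -3 + 1/(-10) = -3 - 1/10 = -31/10)
a(X) = X**2 - 21*X/10 (a(X) = (X**2 - 31*X/10) + X = X**2 - 21*X/10)
1/(a(98) + 52395) = 1/((1/10)*98*(-21 + 10*98) + 52395) = 1/((1/10)*98*(-21 + 980) + 52395) = 1/((1/10)*98*959 + 52395) = 1/(46991/5 + 52395) = 1/(308966/5) = 5/308966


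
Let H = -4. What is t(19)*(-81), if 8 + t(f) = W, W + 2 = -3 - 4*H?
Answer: -243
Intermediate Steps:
W = 11 (W = -2 + (-3 - 4*(-4)) = -2 + (-3 + 16) = -2 + 13 = 11)
t(f) = 3 (t(f) = -8 + 11 = 3)
t(19)*(-81) = 3*(-81) = -243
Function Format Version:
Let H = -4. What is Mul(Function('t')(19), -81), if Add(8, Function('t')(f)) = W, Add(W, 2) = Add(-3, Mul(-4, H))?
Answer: -243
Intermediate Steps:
W = 11 (W = Add(-2, Add(-3, Mul(-4, -4))) = Add(-2, Add(-3, 16)) = Add(-2, 13) = 11)
Function('t')(f) = 3 (Function('t')(f) = Add(-8, 11) = 3)
Mul(Function('t')(19), -81) = Mul(3, -81) = -243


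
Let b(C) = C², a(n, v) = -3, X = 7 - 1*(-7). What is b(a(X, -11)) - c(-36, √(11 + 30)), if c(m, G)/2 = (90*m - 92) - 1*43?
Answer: 6759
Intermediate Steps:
X = 14 (X = 7 + 7 = 14)
c(m, G) = -270 + 180*m (c(m, G) = 2*((90*m - 92) - 1*43) = 2*((-92 + 90*m) - 43) = 2*(-135 + 90*m) = -270 + 180*m)
b(a(X, -11)) - c(-36, √(11 + 30)) = (-3)² - (-270 + 180*(-36)) = 9 - (-270 - 6480) = 9 - 1*(-6750) = 9 + 6750 = 6759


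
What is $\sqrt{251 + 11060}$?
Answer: $\sqrt{11311} \approx 106.35$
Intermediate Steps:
$\sqrt{251 + 11060} = \sqrt{11311}$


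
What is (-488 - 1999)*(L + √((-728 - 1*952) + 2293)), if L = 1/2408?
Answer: -2487/2408 - 2487*√613 ≈ -61576.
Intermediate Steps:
L = 1/2408 ≈ 0.00041528
(-488 - 1999)*(L + √((-728 - 1*952) + 2293)) = (-488 - 1999)*(1/2408 + √((-728 - 1*952) + 2293)) = -2487*(1/2408 + √((-728 - 952) + 2293)) = -2487*(1/2408 + √(-1680 + 2293)) = -2487*(1/2408 + √613) = -2487/2408 - 2487*√613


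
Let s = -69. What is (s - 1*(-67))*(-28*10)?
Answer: 560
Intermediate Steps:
(s - 1*(-67))*(-28*10) = (-69 - 1*(-67))*(-28*10) = (-69 + 67)*(-280) = -2*(-280) = 560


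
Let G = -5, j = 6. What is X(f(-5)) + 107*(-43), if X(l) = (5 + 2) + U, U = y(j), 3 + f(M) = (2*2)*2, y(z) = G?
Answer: -4599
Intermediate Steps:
y(z) = -5
f(M) = 5 (f(M) = -3 + (2*2)*2 = -3 + 4*2 = -3 + 8 = 5)
U = -5
X(l) = 2 (X(l) = (5 + 2) - 5 = 7 - 5 = 2)
X(f(-5)) + 107*(-43) = 2 + 107*(-43) = 2 - 4601 = -4599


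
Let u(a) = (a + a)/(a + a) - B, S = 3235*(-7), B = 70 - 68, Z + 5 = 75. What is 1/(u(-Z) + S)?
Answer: -1/22646 ≈ -4.4158e-5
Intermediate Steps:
Z = 70 (Z = -5 + 75 = 70)
B = 2
S = -22645
u(a) = -1 (u(a) = (a + a)/(a + a) - 1*2 = (2*a)/((2*a)) - 2 = (2*a)*(1/(2*a)) - 2 = 1 - 2 = -1)
1/(u(-Z) + S) = 1/(-1 - 22645) = 1/(-22646) = -1/22646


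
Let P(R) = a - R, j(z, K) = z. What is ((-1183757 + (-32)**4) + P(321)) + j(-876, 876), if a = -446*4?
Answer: -138162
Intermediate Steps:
a = -1784
P(R) = -1784 - R
((-1183757 + (-32)**4) + P(321)) + j(-876, 876) = ((-1183757 + (-32)**4) + (-1784 - 1*321)) - 876 = ((-1183757 + 1048576) + (-1784 - 321)) - 876 = (-135181 - 2105) - 876 = -137286 - 876 = -138162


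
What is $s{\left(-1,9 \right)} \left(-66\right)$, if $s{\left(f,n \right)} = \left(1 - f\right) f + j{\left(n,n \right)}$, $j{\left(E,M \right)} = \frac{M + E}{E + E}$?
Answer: $66$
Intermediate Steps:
$j{\left(E,M \right)} = \frac{E + M}{2 E}$
$s{\left(f,n \right)} = 1 + f \left(1 - f\right)$ ($s{\left(f,n \right)} = \left(1 - f\right) f + \frac{n + n}{2 n} = f \left(1 - f\right) + \frac{2 n}{2 n} = f \left(1 - f\right) + 1 = 1 + f \left(1 - f\right)$)
$s{\left(-1,9 \right)} \left(-66\right) = \left(1 - 1 - \left(-1\right)^{2}\right) \left(-66\right) = \left(1 - 1 - 1\right) \left(-66\right) = \left(-1\right) \left(-66\right) = 66$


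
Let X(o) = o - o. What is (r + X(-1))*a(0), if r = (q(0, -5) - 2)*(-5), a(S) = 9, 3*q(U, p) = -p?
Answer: 15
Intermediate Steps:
q(U, p) = -p/3 (q(U, p) = (-p)/3 = -p/3)
X(o) = 0
r = 5/3 (r = (-⅓*(-5) - 2)*(-5) = (5/3 - 2)*(-5) = -⅓*(-5) = 5/3 ≈ 1.6667)
(r + X(-1))*a(0) = (5/3 + 0)*9 = (5/3)*9 = 15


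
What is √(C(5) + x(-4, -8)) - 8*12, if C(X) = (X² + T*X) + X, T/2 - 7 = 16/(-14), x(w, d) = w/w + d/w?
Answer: -96 + √4487/7 ≈ -86.431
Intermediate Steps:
x(w, d) = 1 + d/w
T = 82/7 (T = 14 + 2*(16/(-14)) = 14 + 2*(16*(-1/14)) = 14 + 2*(-8/7) = 14 - 16/7 = 82/7 ≈ 11.714)
C(X) = X² + 89*X/7 (C(X) = (X² + 82*X/7) + X = X² + 89*X/7)
√(C(5) + x(-4, -8)) - 8*12 = √((⅐)*5*(89 + 7*5) + (-8 - 4)/(-4)) - 8*12 = √((⅐)*5*(89 + 35) - ¼*(-12)) - 96 = √((⅐)*5*124 + 3) - 96 = √(620/7 + 3) - 96 = √(641/7) - 96 = √4487/7 - 96 = -96 + √4487/7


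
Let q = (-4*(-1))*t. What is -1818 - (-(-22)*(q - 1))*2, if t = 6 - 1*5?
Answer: -1950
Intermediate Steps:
t = 1 (t = 6 - 5 = 1)
q = 4 (q = -4*(-1)*1 = 4*1 = 4)
-1818 - (-(-22)*(q - 1))*2 = -1818 - (-(-22)*(4 - 1))*2 = -1818 - (-(-22)*3)*2 = -1818 - (-11*(-6))*2 = -1818 - 66*2 = -1818 - 1*132 = -1818 - 132 = -1950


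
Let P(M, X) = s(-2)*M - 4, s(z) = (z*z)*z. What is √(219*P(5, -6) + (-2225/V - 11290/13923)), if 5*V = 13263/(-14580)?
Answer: √1091560899259617514/20517861 ≈ 50.920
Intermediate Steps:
s(z) = z³ (s(z) = z²*z = z³)
P(M, X) = -4 - 8*M (P(M, X) = (-2)³*M - 4 = -8*M - 4 = -4 - 8*M)
V = -4421/24300 (V = (13263/(-14580))/5 = (13263*(-1/14580))/5 = (⅕)*(-4421/4860) = -4421/24300 ≈ -0.18193)
√(219*P(5, -6) + (-2225/V - 11290/13923)) = √(219*(-4 - 8*5) + (-2225/(-4421/24300) - 11290/13923)) = √(219*(-4 - 40) + (-2225*(-24300/4421) - 11290*1/13923)) = √(219*(-44) + (54067500/4421 - 11290/13923)) = √(-9636 + 752731889410/61553583) = √(159601563622/61553583) = √1091560899259617514/20517861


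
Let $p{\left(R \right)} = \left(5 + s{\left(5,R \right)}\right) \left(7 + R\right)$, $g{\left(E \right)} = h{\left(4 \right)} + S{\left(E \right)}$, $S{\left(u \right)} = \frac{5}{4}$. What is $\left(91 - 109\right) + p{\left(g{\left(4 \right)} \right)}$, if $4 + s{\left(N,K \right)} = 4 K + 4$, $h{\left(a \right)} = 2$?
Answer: $\frac{333}{2} \approx 166.5$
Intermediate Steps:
$s{\left(N,K \right)} = 4 K$ ($s{\left(N,K \right)} = -4 + \left(4 K + 4\right) = -4 + \left(4 + 4 K\right) = 4 K$)
$S{\left(u \right)} = \frac{5}{4}$ ($S{\left(u \right)} = 5 \cdot \frac{1}{4} = \frac{5}{4}$)
$g{\left(E \right)} = \frac{13}{4}$ ($g{\left(E \right)} = 2 + \frac{5}{4} = \frac{13}{4}$)
$p{\left(R \right)} = \left(5 + 4 R\right) \left(7 + R\right)$
$\left(91 - 109\right) + p{\left(g{\left(4 \right)} \right)} = \left(91 - 109\right) + \left(35 + 4 \left(\frac{13}{4}\right)^{2} + 33 \cdot \frac{13}{4}\right) = -18 + \left(35 + 4 \cdot \frac{169}{16} + \frac{429}{4}\right) = -18 + \left(35 + \frac{169}{4} + \frac{429}{4}\right) = -18 + \frac{369}{2} = \frac{333}{2}$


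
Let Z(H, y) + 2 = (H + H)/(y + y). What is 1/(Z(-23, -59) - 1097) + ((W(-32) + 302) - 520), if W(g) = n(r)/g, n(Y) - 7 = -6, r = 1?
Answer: -226118537/1037088 ≈ -218.03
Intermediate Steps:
n(Y) = 1 (n(Y) = 7 - 6 = 1)
W(g) = 1/g
Z(H, y) = -2 + H/y (Z(H, y) = -2 + (H + H)/(y + y) = -2 + (2*H)/((2*y)) = -2 + (2*H)*(1/(2*y)) = -2 + H/y)
1/(Z(-23, -59) - 1097) + ((W(-32) + 302) - 520) = 1/((-2 - 23/(-59)) - 1097) + ((1/(-32) + 302) - 520) = 1/((-2 - 23*(-1/59)) - 1097) + ((-1/32 + 302) - 520) = 1/((-2 + 23/59) - 1097) + (9663/32 - 520) = 1/(-95/59 - 1097) - 6977/32 = 1/(-64818/59) - 6977/32 = -59/64818 - 6977/32 = -226118537/1037088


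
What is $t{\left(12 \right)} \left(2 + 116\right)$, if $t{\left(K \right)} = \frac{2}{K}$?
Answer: $\frac{59}{3} \approx 19.667$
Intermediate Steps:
$t{\left(12 \right)} \left(2 + 116\right) = \frac{2}{12} \left(2 + 116\right) = 2 \cdot \frac{1}{12} \cdot 118 = \frac{1}{6} \cdot 118 = \frac{59}{3}$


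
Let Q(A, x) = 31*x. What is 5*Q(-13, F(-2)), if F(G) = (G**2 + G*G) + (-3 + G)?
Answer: 465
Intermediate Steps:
F(G) = -3 + G + 2*G**2 (F(G) = (G**2 + G**2) + (-3 + G) = 2*G**2 + (-3 + G) = -3 + G + 2*G**2)
5*Q(-13, F(-2)) = 5*(31*(-3 - 2 + 2*(-2)**2)) = 5*(31*(-3 - 2 + 2*4)) = 5*(31*(-3 - 2 + 8)) = 5*(31*3) = 5*93 = 465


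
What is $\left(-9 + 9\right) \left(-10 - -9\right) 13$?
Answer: $0$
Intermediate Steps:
$\left(-9 + 9\right) \left(-10 - -9\right) 13 = 0 \left(-10 + 9\right) 13 = 0 \left(-1\right) 13 = 0 \cdot 13 = 0$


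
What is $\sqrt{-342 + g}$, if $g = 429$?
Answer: $\sqrt{87} \approx 9.3274$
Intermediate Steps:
$\sqrt{-342 + g} = \sqrt{-342 + 429} = \sqrt{87}$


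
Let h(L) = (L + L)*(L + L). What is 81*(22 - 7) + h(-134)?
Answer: 73039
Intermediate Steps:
h(L) = 4*L² (h(L) = (2*L)*(2*L) = 4*L²)
81*(22 - 7) + h(-134) = 81*(22 - 7) + 4*(-134)² = 81*15 + 4*17956 = 1215 + 71824 = 73039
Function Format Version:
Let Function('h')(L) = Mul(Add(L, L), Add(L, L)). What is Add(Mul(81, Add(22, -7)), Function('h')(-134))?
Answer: 73039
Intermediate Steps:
Function('h')(L) = Mul(4, Pow(L, 2)) (Function('h')(L) = Mul(Mul(2, L), Mul(2, L)) = Mul(4, Pow(L, 2)))
Add(Mul(81, Add(22, -7)), Function('h')(-134)) = Add(Mul(81, Add(22, -7)), Mul(4, Pow(-134, 2))) = Add(Mul(81, 15), Mul(4, 17956)) = Add(1215, 71824) = 73039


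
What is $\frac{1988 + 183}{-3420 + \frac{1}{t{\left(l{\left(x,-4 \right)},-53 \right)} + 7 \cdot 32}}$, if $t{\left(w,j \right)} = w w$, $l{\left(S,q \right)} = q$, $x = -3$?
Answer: $- \frac{521040}{820799} \approx -0.6348$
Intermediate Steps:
$t{\left(w,j \right)} = w^{2}$
$\frac{1988 + 183}{-3420 + \frac{1}{t{\left(l{\left(x,-4 \right)},-53 \right)} + 7 \cdot 32}} = \frac{1988 + 183}{-3420 + \frac{1}{\left(-4\right)^{2} + 7 \cdot 32}} = \frac{2171}{-3420 + \frac{1}{16 + 224}} = \frac{2171}{-3420 + \frac{1}{240}} = \frac{2171}{- \frac{820799}{240}} = 2171 \left(- \frac{240}{820799}\right) = - \frac{521040}{820799}$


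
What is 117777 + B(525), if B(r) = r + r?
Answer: 118827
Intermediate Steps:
B(r) = 2*r
117777 + B(525) = 117777 + 2*525 = 117777 + 1050 = 118827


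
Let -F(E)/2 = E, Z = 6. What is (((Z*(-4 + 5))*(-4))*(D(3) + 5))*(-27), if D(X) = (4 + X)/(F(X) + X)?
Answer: 1728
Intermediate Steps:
F(E) = -2*E
D(X) = -(4 + X)/X (D(X) = (4 + X)/(-2*X + X) = (4 + X)/((-X)) = (4 + X)*(-1/X) = -(4 + X)/X)
(((Z*(-4 + 5))*(-4))*(D(3) + 5))*(-27) = (((6*(-4 + 5))*(-4))*((-4 - 1*3)/3 + 5))*(-27) = (((6*1)*(-4))*((-4 - 3)/3 + 5))*(-27) = ((6*(-4))*((⅓)*(-7) + 5))*(-27) = -24*(-7/3 + 5)*(-27) = -24*8/3*(-27) = -64*(-27) = 1728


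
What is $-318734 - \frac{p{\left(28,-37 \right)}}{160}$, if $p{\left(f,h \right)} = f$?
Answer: $- \frac{12749367}{40} \approx -3.1873 \cdot 10^{5}$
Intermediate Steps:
$-318734 - \frac{p{\left(28,-37 \right)}}{160} = -318734 - \frac{1}{160} \cdot 28 = -318734 - \frac{7}{40} = - \frac{12749367}{40}$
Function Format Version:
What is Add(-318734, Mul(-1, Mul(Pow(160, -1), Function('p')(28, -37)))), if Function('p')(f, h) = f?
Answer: Rational(-12749367, 40) ≈ -3.1873e+5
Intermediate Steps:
Add(-318734, Mul(-1, Mul(Pow(160, -1), Function('p')(28, -37)))) = Add(-318734, Mul(-1, Mul(Pow(160, -1), 28))) = Add(-318734, Mul(-1, Mul(Rational(1, 160), 28))) = Add(-318734, Mul(-1, Rational(7, 40))) = Add(-318734, Rational(-7, 40)) = Rational(-12749367, 40)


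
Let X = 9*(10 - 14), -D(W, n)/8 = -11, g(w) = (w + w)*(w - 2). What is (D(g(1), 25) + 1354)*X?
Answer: -51912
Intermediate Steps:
g(w) = 2*w*(-2 + w) (g(w) = (2*w)*(-2 + w) = 2*w*(-2 + w))
D(W, n) = 88 (D(W, n) = -8*(-11) = 88)
X = -36 (X = 9*(-4) = -36)
(D(g(1), 25) + 1354)*X = (88 + 1354)*(-36) = 1442*(-36) = -51912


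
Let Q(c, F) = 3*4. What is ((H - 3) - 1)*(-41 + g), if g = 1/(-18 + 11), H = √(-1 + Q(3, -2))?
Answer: 1152/7 - 288*√11/7 ≈ 28.116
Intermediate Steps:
Q(c, F) = 12
H = √11 (H = √(-1 + 12) = √11 ≈ 3.3166)
g = -⅐ (g = 1/(-7) = -⅐ ≈ -0.14286)
((H - 3) - 1)*(-41 + g) = ((√11 - 3) - 1)*(-41 - ⅐) = ((-3 + √11) - 1)*(-288/7) = (-4 + √11)*(-288/7) = 1152/7 - 288*√11/7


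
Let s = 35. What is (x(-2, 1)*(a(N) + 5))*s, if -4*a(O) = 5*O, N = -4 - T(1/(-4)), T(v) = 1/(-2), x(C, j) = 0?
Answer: 0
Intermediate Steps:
T(v) = -½
N = -7/2 (N = -4 - 1*(-½) = -4 + ½ = -7/2 ≈ -3.5000)
a(O) = -5*O/4
(x(-2, 1)*(a(N) + 5))*s = (0*(-5/4*(-7/2) + 5))*35 = (0*(35/8 + 5))*35 = (0*(75/8))*35 = 0*35 = 0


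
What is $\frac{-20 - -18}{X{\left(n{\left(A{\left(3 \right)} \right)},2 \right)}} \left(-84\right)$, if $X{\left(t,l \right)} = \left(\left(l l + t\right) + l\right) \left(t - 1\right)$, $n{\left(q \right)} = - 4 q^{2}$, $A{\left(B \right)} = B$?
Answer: $\frac{28}{185} \approx 0.15135$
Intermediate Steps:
$X{\left(t,l \right)} = \left(-1 + t\right) \left(l + t + l^{2}\right)$ ($X{\left(t,l \right)} = \left(\left(l^{2} + t\right) + l\right) \left(-1 + t\right) = \left(\left(t + l^{2}\right) + l\right) \left(-1 + t\right) = \left(l + t + l^{2}\right) \left(-1 + t\right) = \left(-1 + t\right) \left(l + t + l^{2}\right)$)
$\frac{-20 - -18}{X{\left(n{\left(A{\left(3 \right)} \right)},2 \right)}} \left(-84\right) = \frac{-20 - -18}{\left(- 4 \cdot 3^{2}\right)^{2} - 2 - - 4 \cdot 3^{2} - 2^{2} + 2 \left(- 4 \cdot 3^{2}\right) + - 4 \cdot 3^{2} \cdot 2^{2}} \left(-84\right) = \frac{-20 + 18}{\left(\left(-4\right) 9\right)^{2} - 2 - \left(-4\right) 9 - 4 + 2 \left(\left(-4\right) 9\right) + \left(-4\right) 9 \cdot 4} \left(-84\right) = - \frac{2}{\left(-36\right)^{2} - 2 - -36 - 4 + 2 \left(-36\right) - 144} \left(-84\right) = - \frac{2}{1296 - 2 + 36 - 4 - 72 - 144} \left(-84\right) = - \frac{2}{1110} \left(-84\right) = \left(-2\right) \frac{1}{1110} \left(-84\right) = \left(- \frac{1}{555}\right) \left(-84\right) = \frac{28}{185}$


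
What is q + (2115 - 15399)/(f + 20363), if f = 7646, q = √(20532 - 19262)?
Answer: -13284/28009 + √1270 ≈ 35.163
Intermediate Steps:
q = √1270 ≈ 35.637
q + (2115 - 15399)/(f + 20363) = √1270 + (2115 - 15399)/(7646 + 20363) = √1270 - 13284/28009 = -13284/28009 + √1270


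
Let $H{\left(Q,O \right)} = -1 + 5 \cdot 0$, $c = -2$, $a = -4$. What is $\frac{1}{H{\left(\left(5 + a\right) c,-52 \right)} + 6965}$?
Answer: $\frac{1}{6964} \approx 0.0001436$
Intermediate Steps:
$H{\left(Q,O \right)} = -1$ ($H{\left(Q,O \right)} = -1 + 0 = -1$)
$\frac{1}{H{\left(\left(5 + a\right) c,-52 \right)} + 6965} = \frac{1}{-1 + 6965} = \frac{1}{6964}$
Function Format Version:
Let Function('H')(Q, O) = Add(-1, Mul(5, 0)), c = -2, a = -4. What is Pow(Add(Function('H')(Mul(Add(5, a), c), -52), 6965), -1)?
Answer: Rational(1, 6964) ≈ 0.00014360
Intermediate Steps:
Function('H')(Q, O) = -1 (Function('H')(Q, O) = Add(-1, 0) = -1)
Pow(Add(Function('H')(Mul(Add(5, a), c), -52), 6965), -1) = Pow(Add(-1, 6965), -1) = Pow(6964, -1) = Rational(1, 6964)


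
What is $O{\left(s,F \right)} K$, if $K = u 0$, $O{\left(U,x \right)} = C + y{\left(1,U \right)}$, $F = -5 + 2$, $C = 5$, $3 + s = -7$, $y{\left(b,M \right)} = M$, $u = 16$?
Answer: $0$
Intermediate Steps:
$s = -10$ ($s = -3 - 7 = -10$)
$F = -3$
$O{\left(U,x \right)} = 5 + U$
$K = 0$ ($K = 16 \cdot 0 = 0$)
$O{\left(s,F \right)} K = \left(5 - 10\right) 0 = \left(-5\right) 0 = 0$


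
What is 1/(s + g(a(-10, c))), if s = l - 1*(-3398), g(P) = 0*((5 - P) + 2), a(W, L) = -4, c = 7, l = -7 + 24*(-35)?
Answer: 1/2551 ≈ 0.00039200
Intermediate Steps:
l = -847 (l = -7 - 840 = -847)
g(P) = 0 (g(P) = 0*(7 - P) = 0)
s = 2551 (s = -847 - 1*(-3398) = -847 + 3398 = 2551)
1/(s + g(a(-10, c))) = 1/(2551 + 0) = 1/2551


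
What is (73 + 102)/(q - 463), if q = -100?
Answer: -175/563 ≈ -0.31083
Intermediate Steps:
(73 + 102)/(q - 463) = (73 + 102)/(-100 - 463) = 175/(-563) = 175*(-1/563) = -175/563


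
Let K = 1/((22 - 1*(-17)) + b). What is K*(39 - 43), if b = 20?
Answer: -4/59 ≈ -0.067797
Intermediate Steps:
K = 1/59 (K = 1/((22 - 1*(-17)) + 20) = 1/((22 + 17) + 20) = 1/(39 + 20) = 1/59 ≈ 0.016949)
K*(39 - 43) = (39 - 43)/59 = (1/59)*(-4) = -4/59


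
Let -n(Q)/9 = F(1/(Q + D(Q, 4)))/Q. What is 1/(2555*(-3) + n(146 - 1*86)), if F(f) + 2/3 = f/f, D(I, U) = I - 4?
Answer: -20/153301 ≈ -0.00013046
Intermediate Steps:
D(I, U) = -4 + I
F(f) = ⅓ (F(f) = -⅔ + f/f = -⅔ + 1 = ⅓)
n(Q) = -3/Q
1/(2555*(-3) + n(146 - 1*86)) = 1/(2555*(-3) - 3/(146 - 1*86)) = 1/(-7665 - 3/(146 - 86)) = 1/(-7665 - 3/60) = 1/(-7665 - 3*1/60) = 1/(-7665 - 1/20) = 1/(-153301/20) = -20/153301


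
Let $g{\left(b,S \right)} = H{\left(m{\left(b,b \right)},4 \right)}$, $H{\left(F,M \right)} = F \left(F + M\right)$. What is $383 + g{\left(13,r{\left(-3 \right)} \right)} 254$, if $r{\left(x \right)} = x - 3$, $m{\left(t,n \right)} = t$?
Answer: $56517$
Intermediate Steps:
$r{\left(x \right)} = -3 + x$
$g{\left(b,S \right)} = b \left(4 + b\right)$ ($g{\left(b,S \right)} = b \left(b + 4\right) = b \left(4 + b\right)$)
$383 + g{\left(13,r{\left(-3 \right)} \right)} 254 = 383 + 13 \left(4 + 13\right) 254 = 383 + 13 \cdot 17 \cdot 254 = 383 + 221 \cdot 254 = 383 + 56134 = 56517$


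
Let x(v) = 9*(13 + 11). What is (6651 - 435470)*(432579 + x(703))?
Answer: -185590719105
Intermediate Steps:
x(v) = 216 (x(v) = 9*24 = 216)
(6651 - 435470)*(432579 + x(703)) = (6651 - 435470)*(432579 + 216) = -428819*432795 = -185590719105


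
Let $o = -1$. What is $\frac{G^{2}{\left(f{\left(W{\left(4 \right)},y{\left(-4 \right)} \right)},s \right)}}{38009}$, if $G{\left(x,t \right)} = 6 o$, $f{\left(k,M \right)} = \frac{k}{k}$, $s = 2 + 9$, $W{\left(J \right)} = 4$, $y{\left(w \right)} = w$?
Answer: $\frac{36}{38009} \approx 0.00094714$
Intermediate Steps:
$s = 11$
$f{\left(k,M \right)} = 1$
$G{\left(x,t \right)} = -6$ ($G{\left(x,t \right)} = 6 \left(-1\right) = -6$)
$\frac{G^{2}{\left(f{\left(W{\left(4 \right)},y{\left(-4 \right)} \right)},s \right)}}{38009} = \frac{\left(-6\right)^{2}}{38009} = 36 \cdot \frac{1}{38009} = \frac{36}{38009}$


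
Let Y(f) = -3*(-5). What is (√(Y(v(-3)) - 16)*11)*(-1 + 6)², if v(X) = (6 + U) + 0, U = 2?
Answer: 275*I ≈ 275.0*I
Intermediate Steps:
v(X) = 8 (v(X) = (6 + 2) + 0 = 8 + 0 = 8)
Y(f) = 15
(√(Y(v(-3)) - 16)*11)*(-1 + 6)² = (√(15 - 16)*11)*(-1 + 6)² = (√(-1)*11)*5² = (I*11)*25 = (11*I)*25 = 275*I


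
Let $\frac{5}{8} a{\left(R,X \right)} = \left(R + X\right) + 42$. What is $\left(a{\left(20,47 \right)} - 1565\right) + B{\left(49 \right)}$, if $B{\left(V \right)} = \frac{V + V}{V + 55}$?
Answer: $- \frac{361311}{260} \approx -1389.7$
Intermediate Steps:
$a{\left(R,X \right)} = \frac{336}{5} + \frac{8 R}{5} + \frac{8 X}{5}$ ($a{\left(R,X \right)} = \frac{8 \left(\left(R + X\right) + 42\right)}{5} = \frac{8 \left(42 + R + X\right)}{5} = \frac{336}{5} + \frac{8 R}{5} + \frac{8 X}{5}$)
$B{\left(V \right)} = \frac{2 V}{55 + V}$
$\left(a{\left(20,47 \right)} - 1565\right) + B{\left(49 \right)} = \left(\left(\frac{336}{5} + \frac{8}{5} \cdot 20 + \frac{8}{5} \cdot 47\right) - 1565\right) + 2 \cdot 49 \frac{1}{55 + 49} = \left(\left(\frac{336}{5} + 32 + \frac{376}{5}\right) - 1565\right) + 2 \cdot 49 \cdot \frac{1}{104} = \left(\frac{872}{5} - 1565\right) + 2 \cdot 49 \cdot \frac{1}{104} = - \frac{6953}{5} + \frac{49}{52} = - \frac{361311}{260}$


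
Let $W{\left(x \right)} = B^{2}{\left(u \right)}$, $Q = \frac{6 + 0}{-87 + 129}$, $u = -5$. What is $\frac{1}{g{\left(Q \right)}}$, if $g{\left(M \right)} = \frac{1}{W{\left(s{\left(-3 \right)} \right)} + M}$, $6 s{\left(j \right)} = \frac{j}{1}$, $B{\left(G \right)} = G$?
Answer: $\frac{176}{7} \approx 25.143$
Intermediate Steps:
$s{\left(j \right)} = \frac{j}{6}$ ($s{\left(j \right)} = \frac{j 1^{-1}}{6} = \frac{j 1}{6} = \frac{j}{6}$)
$Q = \frac{1}{7}$ ($Q = \frac{6}{42} = 6 \cdot \frac{1}{42} = \frac{1}{7} \approx 0.14286$)
$W{\left(x \right)} = 25$ ($W{\left(x \right)} = \left(-5\right)^{2} = 25$)
$g{\left(M \right)} = \frac{1}{25 + M}$
$\frac{1}{g{\left(Q \right)}} = \frac{1}{\frac{1}{25 + \frac{1}{7}}} = \frac{1}{\frac{1}{\frac{176}{7}}} = \frac{1}{\frac{7}{176}} = \frac{176}{7}$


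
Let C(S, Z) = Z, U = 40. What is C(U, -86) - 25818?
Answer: -25904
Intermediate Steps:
C(U, -86) - 25818 = -86 - 25818 = -25904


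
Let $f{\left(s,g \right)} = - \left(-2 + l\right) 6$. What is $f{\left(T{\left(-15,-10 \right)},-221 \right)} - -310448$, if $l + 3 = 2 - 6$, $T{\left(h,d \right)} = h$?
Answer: $310502$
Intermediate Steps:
$l = -7$ ($l = -3 + \left(2 - 6\right) = -3 - 4 = -7$)
$f{\left(s,g \right)} = 54$ ($f{\left(s,g \right)} = - \left(-2 - 7\right) 6 = - \left(-9\right) 6 = \left(-1\right) \left(-54\right) = 54$)
$f{\left(T{\left(-15,-10 \right)},-221 \right)} - -310448 = 54 - -310448 = 54 + 310448 = 310502$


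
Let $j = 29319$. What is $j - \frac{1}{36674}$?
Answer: $\frac{1075245005}{36674} \approx 29319.0$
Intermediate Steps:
$j - \frac{1}{36674} = 29319 - \frac{1}{36674} = \frac{1075245005}{36674}$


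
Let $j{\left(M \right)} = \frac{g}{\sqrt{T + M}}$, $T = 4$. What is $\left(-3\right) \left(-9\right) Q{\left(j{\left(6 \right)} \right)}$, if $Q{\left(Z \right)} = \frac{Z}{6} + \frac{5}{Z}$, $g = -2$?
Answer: $- \frac{342 \sqrt{10}}{5} \approx -216.3$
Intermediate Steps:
$j{\left(M \right)} = - \frac{2}{\sqrt{4 + M}}$
$Q{\left(Z \right)} = \frac{5}{Z} + \frac{Z}{6}$ ($Q{\left(Z \right)} = Z \frac{1}{6} + \frac{5}{Z} = \frac{Z}{6} + \frac{5}{Z} = \frac{5}{Z} + \frac{Z}{6}$)
$\left(-3\right) \left(-9\right) Q{\left(j{\left(6 \right)} \right)} = \left(-3\right) \left(-9\right) \left(\frac{5}{\left(-2\right) \frac{1}{\sqrt{4 + 6}}} + \frac{\left(-2\right) \frac{1}{\sqrt{4 + 6}}}{6}\right) = 27 \left(\frac{5}{\left(-2\right) \frac{1}{\sqrt{10}}} + \frac{\left(-2\right) \frac{1}{\sqrt{10}}}{6}\right) = 27 \left(\frac{5}{\left(-2\right) \frac{\sqrt{10}}{10}} + \frac{\left(-2\right) \frac{\sqrt{10}}{10}}{6}\right) = 27 \left(\frac{5}{\left(- \frac{1}{5}\right) \sqrt{10}} + \frac{\left(- \frac{1}{5}\right) \sqrt{10}}{6}\right) = 27 \left(5 \left(- \frac{\sqrt{10}}{2}\right) - \frac{\sqrt{10}}{30}\right) = 27 \left(- \frac{5 \sqrt{10}}{2} - \frac{\sqrt{10}}{30}\right) = 27 \left(- \frac{38 \sqrt{10}}{15}\right) = - \frac{342 \sqrt{10}}{5}$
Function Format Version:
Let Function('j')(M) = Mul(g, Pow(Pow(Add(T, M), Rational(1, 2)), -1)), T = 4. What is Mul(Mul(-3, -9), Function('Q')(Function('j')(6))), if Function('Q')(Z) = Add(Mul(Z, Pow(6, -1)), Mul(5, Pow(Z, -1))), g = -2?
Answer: Mul(Rational(-342, 5), Pow(10, Rational(1, 2))) ≈ -216.30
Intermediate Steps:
Function('j')(M) = Mul(-2, Pow(Add(4, M), Rational(-1, 2))) (Function('j')(M) = Mul(-2, Pow(Pow(Add(4, M), Rational(1, 2)), -1)) = Mul(-2, Pow(Add(4, M), Rational(-1, 2))))
Function('Q')(Z) = Add(Mul(5, Pow(Z, -1)), Mul(Rational(1, 6), Z)) (Function('Q')(Z) = Add(Mul(Z, Rational(1, 6)), Mul(5, Pow(Z, -1))) = Add(Mul(Rational(1, 6), Z), Mul(5, Pow(Z, -1))) = Add(Mul(5, Pow(Z, -1)), Mul(Rational(1, 6), Z)))
Mul(Mul(-3, -9), Function('Q')(Function('j')(6))) = Mul(Mul(-3, -9), Add(Mul(5, Pow(Mul(-2, Pow(Add(4, 6), Rational(-1, 2))), -1)), Mul(Rational(1, 6), Mul(-2, Pow(Add(4, 6), Rational(-1, 2)))))) = Mul(27, Add(Mul(5, Pow(Mul(-2, Pow(10, Rational(-1, 2))), -1)), Mul(Rational(1, 6), Mul(-2, Pow(10, Rational(-1, 2)))))) = Mul(27, Add(Mul(5, Pow(Mul(-2, Mul(Rational(1, 10), Pow(10, Rational(1, 2)))), -1)), Mul(Rational(1, 6), Mul(-2, Mul(Rational(1, 10), Pow(10, Rational(1, 2))))))) = Mul(27, Add(Mul(5, Pow(Mul(Rational(-1, 5), Pow(10, Rational(1, 2))), -1)), Mul(Rational(1, 6), Mul(Rational(-1, 5), Pow(10, Rational(1, 2)))))) = Mul(27, Add(Mul(5, Mul(Rational(-1, 2), Pow(10, Rational(1, 2)))), Mul(Rational(-1, 30), Pow(10, Rational(1, 2))))) = Mul(27, Add(Mul(Rational(-5, 2), Pow(10, Rational(1, 2))), Mul(Rational(-1, 30), Pow(10, Rational(1, 2))))) = Mul(27, Mul(Rational(-38, 15), Pow(10, Rational(1, 2)))) = Mul(Rational(-342, 5), Pow(10, Rational(1, 2)))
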